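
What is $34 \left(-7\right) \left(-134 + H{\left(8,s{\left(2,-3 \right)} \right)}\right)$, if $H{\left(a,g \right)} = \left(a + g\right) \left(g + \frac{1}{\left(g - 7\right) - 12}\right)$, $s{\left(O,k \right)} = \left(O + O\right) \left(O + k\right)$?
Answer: $\frac{822052}{23} \approx 35741.0$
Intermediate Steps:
$s{\left(O,k \right)} = 2 O \left(O + k\right)$
$H{\left(a,g \right)} = \left(a + g\right) \left(g + \frac{1}{-19 + g}\right)$ ($H{\left(a,g \right)} = \left(a + g\right) \left(g + \frac{1}{\left(-7 + g\right) - 12}\right) = \left(a + g\right) \left(g + \frac{1}{-19 + g}\right)$)
$34 \left(-7\right) \left(-134 + H{\left(8,s{\left(2,-3 \right)} \right)}\right) = 34 \left(-7\right) \left(-134 + \frac{8 + 2 \cdot 2 \left(2 - 3\right) + \left(2 \cdot 2 \left(2 - 3\right)\right)^{3} - 19 \left(2 \cdot 2 \left(2 - 3\right)\right)^{2} + 8 \left(2 \cdot 2 \left(2 - 3\right)\right)^{2} - 152 \cdot 2 \cdot 2 \left(2 - 3\right)}{-19 + 2 \cdot 2 \left(2 - 3\right)}\right) = - 238 \left(-134 + \frac{8 + 2 \cdot 2 \left(-1\right) + \left(2 \cdot 2 \left(-1\right)\right)^{3} - 19 \left(2 \cdot 2 \left(-1\right)\right)^{2} + 8 \left(2 \cdot 2 \left(-1\right)\right)^{2} - 152 \cdot 2 \cdot 2 \left(-1\right)}{-19 + 2 \cdot 2 \left(-1\right)}\right) = - 238 \left(-134 + \frac{8 - 4 + \left(-4\right)^{3} - 19 \left(-4\right)^{2} + 8 \left(-4\right)^{2} - 152 \left(-4\right)}{-19 - 4}\right) = - 238 \left(-134 + \frac{8 - 4 - 64 - 304 + 8 \cdot 16 + 608}{-23}\right) = - 238 \left(-134 - \frac{8 - 4 - 64 - 304 + 128 + 608}{23}\right) = - 238 \left(-134 - \frac{372}{23}\right) = \left(-238\right) \left(- \frac{3454}{23}\right) = \frac{822052}{23}$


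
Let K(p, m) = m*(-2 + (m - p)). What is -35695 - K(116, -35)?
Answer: -41050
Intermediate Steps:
K(p, m) = m*(-2 + m - p)
-35695 - K(116, -35) = -35695 - (-35)*(-2 - 35 - 1*116) = -35695 - (-35)*(-2 - 35 - 116) = -35695 - (-35)*(-153) = -35695 - 1*5355 = -35695 - 5355 = -41050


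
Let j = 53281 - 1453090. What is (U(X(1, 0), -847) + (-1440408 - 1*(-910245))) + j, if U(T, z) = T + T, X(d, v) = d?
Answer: -1929970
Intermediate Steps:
j = -1399809
U(T, z) = 2*T
(U(X(1, 0), -847) + (-1440408 - 1*(-910245))) + j = (2*1 + (-1440408 - 1*(-910245))) - 1399809 = (2 + (-1440408 + 910245)) - 1399809 = (2 - 530163) - 1399809 = -530161 - 1399809 = -1929970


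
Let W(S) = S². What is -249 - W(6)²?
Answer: -1545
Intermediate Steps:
-249 - W(6)² = -249 - (6²)² = -249 - 1*36² = -249 - 1*1296 = -249 - 1296 = -1545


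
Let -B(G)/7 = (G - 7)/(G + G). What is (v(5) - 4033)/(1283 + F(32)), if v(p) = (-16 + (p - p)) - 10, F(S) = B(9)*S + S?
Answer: -36531/11611 ≈ -3.1462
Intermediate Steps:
B(G) = -7*(-7 + G)/(2*G) (B(G) = -7*(G - 7)/(G + G) = -7*(-7 + G)/(2*G))
F(S) = 2*S/9 (F(S) = ((7/2)*(7 - 1*9)/9)*S + S = ((7/2)*(1/9)*(7 - 9))*S + S = ((7/2)*(1/9)*(-2))*S + S = -7*S/9 + S = 2*S/9)
v(p) = -26 (v(p) = (-16 + 0) - 10 = -16 - 10 = -26)
(v(5) - 4033)/(1283 + F(32)) = (-26 - 4033)/(1283 + (2/9)*32) = -4059/(1283 + 64/9) = -4059/11611/9 = -4059*9/11611 = -36531/11611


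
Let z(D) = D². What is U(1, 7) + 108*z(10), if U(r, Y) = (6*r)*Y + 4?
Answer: 10846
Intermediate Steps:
U(r, Y) = 4 + 6*Y*r (U(r, Y) = 6*Y*r + 4 = 4 + 6*Y*r)
U(1, 7) + 108*z(10) = (4 + 6*7*1) + 108*10² = (4 + 42) + 108*100 = 46 + 10800 = 10846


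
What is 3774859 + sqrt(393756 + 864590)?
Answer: 3774859 + sqrt(1258346) ≈ 3.7760e+6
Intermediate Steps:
3774859 + sqrt(393756 + 864590) = 3774859 + sqrt(1258346)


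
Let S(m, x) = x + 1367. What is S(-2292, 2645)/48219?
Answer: 4012/48219 ≈ 0.083204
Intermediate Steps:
S(m, x) = 1367 + x
S(-2292, 2645)/48219 = (1367 + 2645)/48219 = 4012*(1/48219) = 4012/48219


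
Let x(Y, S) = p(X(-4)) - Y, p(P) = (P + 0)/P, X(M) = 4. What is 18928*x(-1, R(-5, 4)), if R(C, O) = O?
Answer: 37856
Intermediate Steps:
p(P) = 1 (p(P) = P/P = 1)
x(Y, S) = 1 - Y
18928*x(-1, R(-5, 4)) = 18928*(1 - 1*(-1)) = 18928*(1 + 1) = 18928*2 = 37856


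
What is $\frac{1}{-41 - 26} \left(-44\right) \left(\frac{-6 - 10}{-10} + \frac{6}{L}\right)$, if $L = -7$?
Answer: $\frac{1144}{2345} \approx 0.48785$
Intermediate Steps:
$\frac{1}{-41 - 26} \left(-44\right) \left(\frac{-6 - 10}{-10} + \frac{6}{L}\right) = \frac{1}{-41 - 26} \left(-44\right) \left(\frac{-6 - 10}{-10} + \frac{6}{-7}\right) = \frac{1}{-67} \left(-44\right) \left(\left(-6 - 10\right) \left(- \frac{1}{10}\right) + 6 \left(- \frac{1}{7}\right)\right) = \left(- \frac{1}{67}\right) \left(-44\right) \left(\left(-16\right) \left(- \frac{1}{10}\right) - \frac{6}{7}\right) = \frac{44 \left(\frac{8}{5} - \frac{6}{7}\right)}{67} = \frac{44}{67} \cdot \frac{26}{35} = \frac{1144}{2345}$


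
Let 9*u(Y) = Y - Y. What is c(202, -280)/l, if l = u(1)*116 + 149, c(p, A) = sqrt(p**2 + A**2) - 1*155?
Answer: -155/149 + 2*sqrt(29801)/149 ≈ 1.2769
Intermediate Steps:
c(p, A) = -155 + sqrt(A**2 + p**2) (c(p, A) = sqrt(A**2 + p**2) - 155 = -155 + sqrt(A**2 + p**2))
u(Y) = 0 (u(Y) = (Y - Y)/9 = (1/9)*0 = 0)
l = 149 (l = 0*116 + 149 = 0 + 149 = 149)
c(202, -280)/l = (-155 + sqrt((-280)**2 + 202**2))/149 = (-155 + sqrt(78400 + 40804))*(1/149) = (-155 + sqrt(119204))*(1/149) = (-155 + 2*sqrt(29801))*(1/149) = -155/149 + 2*sqrt(29801)/149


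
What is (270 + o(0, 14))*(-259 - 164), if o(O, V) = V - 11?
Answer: -115479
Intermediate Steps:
o(O, V) = -11 + V
(270 + o(0, 14))*(-259 - 164) = (270 + (-11 + 14))*(-259 - 164) = (270 + 3)*(-423) = 273*(-423) = -115479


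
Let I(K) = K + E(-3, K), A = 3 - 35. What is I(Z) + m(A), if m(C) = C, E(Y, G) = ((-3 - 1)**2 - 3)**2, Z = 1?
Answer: 138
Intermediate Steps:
A = -32
E(Y, G) = 169 (E(Y, G) = ((-4)**2 - 3)**2 = (16 - 3)**2 = 13**2 = 169)
I(K) = 169 + K (I(K) = K + 169 = 169 + K)
I(Z) + m(A) = (169 + 1) - 32 = 170 - 32 = 138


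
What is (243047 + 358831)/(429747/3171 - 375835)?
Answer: -318092523/198557173 ≈ -1.6020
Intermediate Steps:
(243047 + 358831)/(429747/3171 - 375835) = 601878/(429747*(1/3171) - 375835) = 601878/(143249/1057 - 375835) = 601878/(-397114346/1057) = 601878*(-1057/397114346) = -318092523/198557173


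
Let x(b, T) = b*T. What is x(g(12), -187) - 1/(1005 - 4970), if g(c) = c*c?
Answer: -106769519/3965 ≈ -26928.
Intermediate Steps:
g(c) = c²
x(b, T) = T*b
x(g(12), -187) - 1/(1005 - 4970) = -187*12² - 1/(1005 - 4970) = -187*144 - 1/(-3965) = -26928 - 1*(-1/3965) = -26928 + 1/3965 = -106769519/3965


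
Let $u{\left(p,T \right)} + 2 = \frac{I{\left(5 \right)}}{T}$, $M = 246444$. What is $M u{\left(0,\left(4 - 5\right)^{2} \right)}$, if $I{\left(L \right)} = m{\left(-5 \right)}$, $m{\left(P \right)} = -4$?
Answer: $-1478664$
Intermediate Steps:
$I{\left(L \right)} = -4$
$u{\left(p,T \right)} = -2 - \frac{4}{T}$
$M u{\left(0,\left(4 - 5\right)^{2} \right)} = 246444 \left(-2 - \frac{4}{\left(4 - 5\right)^{2}}\right) = 246444 \left(-2 - \frac{4}{\left(-1\right)^{2}}\right) = 246444 \left(-2 - \frac{4}{1}\right) = 246444 \left(-2 - 4\right) = 246444 \left(-6\right) = -1478664$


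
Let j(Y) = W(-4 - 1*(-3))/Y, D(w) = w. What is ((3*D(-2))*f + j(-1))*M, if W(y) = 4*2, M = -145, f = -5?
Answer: -3190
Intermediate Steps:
W(y) = 8
j(Y) = 8/Y
((3*D(-2))*f + j(-1))*M = ((3*(-2))*(-5) + 8/(-1))*(-145) = (-6*(-5) + 8*(-1))*(-145) = (30 - 8)*(-145) = 22*(-145) = -3190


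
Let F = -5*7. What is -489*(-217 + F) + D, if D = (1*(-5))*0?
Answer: 123228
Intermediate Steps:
D = 0 (D = -5*0 = 0)
F = -35
-489*(-217 + F) + D = -489*(-217 - 35) + 0 = -489*(-252) + 0 = 123228 + 0 = 123228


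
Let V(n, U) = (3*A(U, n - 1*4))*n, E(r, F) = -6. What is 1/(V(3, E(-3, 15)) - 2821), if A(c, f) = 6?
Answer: -1/2767 ≈ -0.00036140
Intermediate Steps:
V(n, U) = 18*n (V(n, U) = (3*6)*n = 18*n)
1/(V(3, E(-3, 15)) - 2821) = 1/(18*3 - 2821) = 1/(54 - 2821) = 1/(-2767) = -1/2767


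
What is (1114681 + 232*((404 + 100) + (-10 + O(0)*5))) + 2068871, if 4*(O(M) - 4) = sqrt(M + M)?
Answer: 3302800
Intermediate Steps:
O(M) = 4 + sqrt(2)*sqrt(M)/4 (O(M) = 4 + sqrt(M + M)/4 = 4 + sqrt(2*M)/4 = 4 + (sqrt(2)*sqrt(M))/4 = 4 + sqrt(2)*sqrt(M)/4)
(1114681 + 232*((404 + 100) + (-10 + O(0)*5))) + 2068871 = (1114681 + 232*((404 + 100) + (-10 + (4 + sqrt(2)*sqrt(0)/4)*5))) + 2068871 = (1114681 + 232*(504 + (-10 + (4 + (1/4)*sqrt(2)*0)*5))) + 2068871 = (1114681 + 232*(504 + (-10 + (4 + 0)*5))) + 2068871 = (1114681 + 232*(504 + (-10 + 4*5))) + 2068871 = (1114681 + 232*(504 + (-10 + 20))) + 2068871 = (1114681 + 232*(504 + 10)) + 2068871 = (1114681 + 232*514) + 2068871 = (1114681 + 119248) + 2068871 = 1233929 + 2068871 = 3302800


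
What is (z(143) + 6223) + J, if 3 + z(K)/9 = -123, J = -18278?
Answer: -13189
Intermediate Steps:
z(K) = -1134 (z(K) = -27 + 9*(-123) = -27 - 1107 = -1134)
(z(143) + 6223) + J = (-1134 + 6223) - 18278 = 5089 - 18278 = -13189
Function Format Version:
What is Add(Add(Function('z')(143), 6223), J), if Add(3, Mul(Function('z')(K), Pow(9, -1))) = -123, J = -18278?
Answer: -13189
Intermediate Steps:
Function('z')(K) = -1134 (Function('z')(K) = Add(-27, Mul(9, -123)) = Add(-27, -1107) = -1134)
Add(Add(Function('z')(143), 6223), J) = Add(Add(-1134, 6223), -18278) = Add(5089, -18278) = -13189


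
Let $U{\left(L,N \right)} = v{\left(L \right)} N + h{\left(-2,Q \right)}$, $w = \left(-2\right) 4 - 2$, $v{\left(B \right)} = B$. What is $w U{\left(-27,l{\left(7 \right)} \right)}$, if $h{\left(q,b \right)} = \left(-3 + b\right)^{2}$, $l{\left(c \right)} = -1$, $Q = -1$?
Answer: $-430$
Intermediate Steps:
$w = -10$ ($w = -8 - 2 = -10$)
$U{\left(L,N \right)} = 16 + L N$ ($U{\left(L,N \right)} = L N + \left(-3 - 1\right)^{2} = L N + \left(-4\right)^{2} = L N + 16 = 16 + L N$)
$w U{\left(-27,l{\left(7 \right)} \right)} = - 10 \left(16 - -27\right) = - 10 \left(16 + 27\right) = \left(-10\right) 43 = -430$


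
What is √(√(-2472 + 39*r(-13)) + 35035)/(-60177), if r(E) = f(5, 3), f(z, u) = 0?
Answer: -√(35035 + 2*I*√618)/60177 ≈ -0.0031104 - 2.2071e-6*I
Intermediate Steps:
r(E) = 0
√(√(-2472 + 39*r(-13)) + 35035)/(-60177) = √(√(-2472 + 39*0) + 35035)/(-60177) = √(√(-2472 + 0) + 35035)*(-1/60177) = √(√(-2472) + 35035)*(-1/60177) = √(2*I*√618 + 35035)*(-1/60177) = √(35035 + 2*I*√618)*(-1/60177) = -√(35035 + 2*I*√618)/60177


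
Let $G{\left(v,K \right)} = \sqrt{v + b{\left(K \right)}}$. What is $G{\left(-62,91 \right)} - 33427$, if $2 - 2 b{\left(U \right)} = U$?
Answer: $-33427 + \frac{i \sqrt{426}}{2} \approx -33427.0 + 10.32 i$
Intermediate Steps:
$b{\left(U \right)} = 1 - \frac{U}{2}$
$G{\left(v,K \right)} = \sqrt{1 + v - \frac{K}{2}}$ ($G{\left(v,K \right)} = \sqrt{v - \left(-1 + \frac{K}{2}\right)} = \sqrt{1 + v - \frac{K}{2}}$)
$G{\left(-62,91 \right)} - 33427 = \frac{\sqrt{4 - 182 + 4 \left(-62\right)}}{2} - 33427 = \frac{\sqrt{4 - 182 - 248}}{2} - 33427 = \frac{\sqrt{-426}}{2} - 33427 = \frac{i \sqrt{426}}{2} - 33427 = -33427 + \frac{i \sqrt{426}}{2}$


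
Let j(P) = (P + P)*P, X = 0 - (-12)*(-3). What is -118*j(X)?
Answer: -305856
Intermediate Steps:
X = -36 (X = 0 - 3*12 = 0 - 36 = -36)
j(P) = 2*P**2 (j(P) = (2*P)*P = 2*P**2)
-118*j(X) = -236*(-36)**2 = -236*1296 = -118*2592 = -305856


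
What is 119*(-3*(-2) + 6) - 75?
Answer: 1353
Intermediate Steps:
119*(-3*(-2) + 6) - 75 = 119*(6 + 6) - 75 = 119*12 - 75 = 1428 - 75 = 1353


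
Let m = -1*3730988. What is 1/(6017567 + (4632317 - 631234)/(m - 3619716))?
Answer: 7350704/44233349816085 ≈ 1.6618e-7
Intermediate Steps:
m = -3730988
1/(6017567 + (4632317 - 631234)/(m - 3619716)) = 1/(6017567 + (4632317 - 631234)/(-3730988 - 3619716)) = 1/(6017567 + 4001083/(-7350704)) = 1/(6017567 + 4001083*(-1/7350704)) = 1/(6017567 - 4001083/7350704) = 1/(44233349816085/7350704) = 7350704/44233349816085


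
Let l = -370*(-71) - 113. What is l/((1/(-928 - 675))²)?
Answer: 67213262613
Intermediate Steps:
l = 26157 (l = 26270 - 113 = 26157)
l/((1/(-928 - 675))²) = 26157/((1/(-928 - 675))²) = 26157/((1/(-1603))²) = 26157/((-1/1603)²) = 26157/(1/2569609) = 26157*2569609 = 67213262613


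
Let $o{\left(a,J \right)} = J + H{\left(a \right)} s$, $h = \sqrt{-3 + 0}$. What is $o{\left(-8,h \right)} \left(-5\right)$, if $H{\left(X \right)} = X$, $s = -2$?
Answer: $-80 - 5 i \sqrt{3} \approx -80.0 - 8.6602 i$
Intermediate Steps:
$h = i \sqrt{3}$ ($h = \sqrt{-3} = i \sqrt{3} \approx 1.732 i$)
$o{\left(a,J \right)} = J - 2 a$ ($o{\left(a,J \right)} = J + a \left(-2\right) = J - 2 a$)
$o{\left(-8,h \right)} \left(-5\right) = \left(i \sqrt{3} - -16\right) \left(-5\right) = \left(i \sqrt{3} + 16\right) \left(-5\right) = \left(16 + i \sqrt{3}\right) \left(-5\right) = -80 - 5 i \sqrt{3}$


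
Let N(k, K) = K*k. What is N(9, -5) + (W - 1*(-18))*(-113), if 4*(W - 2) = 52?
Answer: -3774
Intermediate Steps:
W = 15 (W = 2 + (¼)*52 = 2 + 13 = 15)
N(9, -5) + (W - 1*(-18))*(-113) = -5*9 + (15 - 1*(-18))*(-113) = -45 + (15 + 18)*(-113) = -45 + 33*(-113) = -45 - 3729 = -3774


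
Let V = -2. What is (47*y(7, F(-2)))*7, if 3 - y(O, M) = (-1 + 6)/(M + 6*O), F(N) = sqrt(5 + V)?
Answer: 556339/587 + 1645*sqrt(3)/1761 ≈ 949.38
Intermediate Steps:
F(N) = sqrt(3) (F(N) = sqrt(5 - 2) = sqrt(3))
y(O, M) = 3 - 5/(M + 6*O) (y(O, M) = 3 - (-1 + 6)/(M + 6*O) = 3 - 5/(M + 6*O))
(47*y(7, F(-2)))*7 = (47*((-5 + 3*sqrt(3) + 18*7)/(sqrt(3) + 6*7)))*7 = (47*((-5 + 3*sqrt(3) + 126)/(sqrt(3) + 42)))*7 = (47*((121 + 3*sqrt(3))/(42 + sqrt(3))))*7 = (47*(121 + 3*sqrt(3))/(42 + sqrt(3)))*7 = 329*(121 + 3*sqrt(3))/(42 + sqrt(3))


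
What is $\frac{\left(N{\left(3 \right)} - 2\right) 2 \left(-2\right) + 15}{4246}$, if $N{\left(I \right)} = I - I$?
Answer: $\frac{23}{4246} \approx 0.0054169$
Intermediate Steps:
$N{\left(I \right)} = 0$
$\frac{\left(N{\left(3 \right)} - 2\right) 2 \left(-2\right) + 15}{4246} = \frac{\left(0 - 2\right) 2 \left(-2\right) + 15}{4246} = \left(\left(-2\right) 2 \left(-2\right) + 15\right) \frac{1}{4246} = \left(\left(-4\right) \left(-2\right) + 15\right) \frac{1}{4246} = \left(8 + 15\right) \frac{1}{4246} = 23 \cdot \frac{1}{4246} = \frac{23}{4246}$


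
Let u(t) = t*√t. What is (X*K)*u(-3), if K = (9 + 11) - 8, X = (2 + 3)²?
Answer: -900*I*√3 ≈ -1558.8*I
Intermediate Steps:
X = 25 (X = 5² = 25)
u(t) = t^(3/2)
K = 12 (K = 20 - 8 = 12)
(X*K)*u(-3) = (25*12)*(-3)^(3/2) = 300*(-3*I*√3) = -900*I*√3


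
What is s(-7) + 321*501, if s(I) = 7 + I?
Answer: 160821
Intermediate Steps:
s(-7) + 321*501 = (7 - 7) + 321*501 = 0 + 160821 = 160821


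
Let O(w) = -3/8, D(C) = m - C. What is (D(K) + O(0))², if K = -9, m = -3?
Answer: 2025/64 ≈ 31.641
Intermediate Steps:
D(C) = -3 - C
O(w) = -3/8 (O(w) = -3*⅛ = -3/8)
(D(K) + O(0))² = ((-3 - 1*(-9)) - 3/8)² = ((-3 + 9) - 3/8)² = (6 - 3/8)² = (45/8)² = 2025/64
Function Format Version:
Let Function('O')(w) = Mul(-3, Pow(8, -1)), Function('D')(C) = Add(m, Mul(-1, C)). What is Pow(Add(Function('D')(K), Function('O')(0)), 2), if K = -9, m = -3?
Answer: Rational(2025, 64) ≈ 31.641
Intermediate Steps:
Function('D')(C) = Add(-3, Mul(-1, C))
Function('O')(w) = Rational(-3, 8) (Function('O')(w) = Mul(-3, Rational(1, 8)) = Rational(-3, 8))
Pow(Add(Function('D')(K), Function('O')(0)), 2) = Pow(Add(Add(-3, Mul(-1, -9)), Rational(-3, 8)), 2) = Pow(Add(Add(-3, 9), Rational(-3, 8)), 2) = Pow(Add(6, Rational(-3, 8)), 2) = Pow(Rational(45, 8), 2) = Rational(2025, 64)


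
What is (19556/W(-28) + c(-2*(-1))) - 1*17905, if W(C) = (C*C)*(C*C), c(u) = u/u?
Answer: -2751195367/153664 ≈ -17904.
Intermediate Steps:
c(u) = 1
W(C) = C⁴ (W(C) = C²*C² = C⁴)
(19556/W(-28) + c(-2*(-1))) - 1*17905 = (19556/((-28)⁴) + 1) - 1*17905 = (19556/614656 + 1) - 17905 = (19556*(1/614656) + 1) - 17905 = (4889/153664 + 1) - 17905 = 158553/153664 - 17905 = -2751195367/153664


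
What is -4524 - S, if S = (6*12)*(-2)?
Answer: -4380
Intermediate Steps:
S = -144 (S = 72*(-2) = -144)
-4524 - S = -4524 - 1*(-144) = -4524 + 144 = -4380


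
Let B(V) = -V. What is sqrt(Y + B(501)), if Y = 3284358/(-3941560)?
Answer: I*sqrt(9944424752745)/140770 ≈ 22.402*I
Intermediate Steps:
Y = -234597/281540 (Y = 3284358*(-1/3941560) = -234597/281540 ≈ -0.83326)
sqrt(Y + B(501)) = sqrt(-234597/281540 - 1*501) = sqrt(-234597/281540 - 501) = sqrt(-141286137/281540) = I*sqrt(9944424752745)/140770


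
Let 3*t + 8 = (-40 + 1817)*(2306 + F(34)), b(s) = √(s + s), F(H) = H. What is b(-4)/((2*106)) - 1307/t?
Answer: -3921/4158172 + I*√2/106 ≈ -0.00094296 + 0.013342*I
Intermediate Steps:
b(s) = √2*√s (b(s) = √(2*s) = √2*√s)
t = 4158172/3 (t = -8/3 + ((-40 + 1817)*(2306 + 34))/3 = -8/3 + (1777*2340)/3 = -8/3 + (⅓)*4158180 = -8/3 + 1386060 = 4158172/3 ≈ 1.3861e+6)
b(-4)/((2*106)) - 1307/t = (√2*√(-4))/((2*106)) - 1307/4158172/3 = (√2*(2*I))/212 - 1307*3/4158172 = (2*I*√2)*(1/212) - 3921/4158172 = I*√2/106 - 3921/4158172 = -3921/4158172 + I*√2/106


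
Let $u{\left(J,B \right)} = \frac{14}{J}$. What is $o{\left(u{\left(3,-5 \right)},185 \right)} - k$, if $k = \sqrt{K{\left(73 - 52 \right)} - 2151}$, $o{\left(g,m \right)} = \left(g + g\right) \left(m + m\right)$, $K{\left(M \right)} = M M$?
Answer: $\frac{10360}{3} - 3 i \sqrt{190} \approx 3453.3 - 41.352 i$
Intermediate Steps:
$K{\left(M \right)} = M^{2}$
$o{\left(g,m \right)} = 4 g m$ ($o{\left(g,m \right)} = 2 g 2 m = 4 g m$)
$k = 3 i \sqrt{190}$ ($k = \sqrt{\left(73 - 52\right)^{2} - 2151} = \sqrt{21^{2} - 2151} = \sqrt{441 - 2151} = \sqrt{-1710} = 3 i \sqrt{190} \approx 41.352 i$)
$o{\left(u{\left(3,-5 \right)},185 \right)} - k = 4 \cdot \frac{14}{3} \cdot 185 - 3 i \sqrt{190} = \frac{10360}{3} - 3 i \sqrt{190}$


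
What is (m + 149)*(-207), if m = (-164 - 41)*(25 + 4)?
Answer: 1199772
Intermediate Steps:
m = -5945 (m = -205*29 = -5945)
(m + 149)*(-207) = (-5945 + 149)*(-207) = -5796*(-207) = 1199772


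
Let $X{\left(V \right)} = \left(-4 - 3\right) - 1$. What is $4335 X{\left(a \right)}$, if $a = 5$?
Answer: $-34680$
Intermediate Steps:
$X{\left(V \right)} = -8$ ($X{\left(V \right)} = -7 - 1 = -8$)
$4335 X{\left(a \right)} = 4335 \left(-8\right) = -34680$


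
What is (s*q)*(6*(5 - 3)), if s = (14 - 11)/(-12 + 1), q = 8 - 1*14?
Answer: 216/11 ≈ 19.636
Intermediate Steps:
q = -6 (q = 8 - 14 = -6)
s = -3/11 (s = 3/(-11) = 3*(-1/11) = -3/11 ≈ -0.27273)
(s*q)*(6*(5 - 3)) = (-3/11*(-6))*(6*(5 - 3)) = 18*(6*2)/11 = (18/11)*12 = 216/11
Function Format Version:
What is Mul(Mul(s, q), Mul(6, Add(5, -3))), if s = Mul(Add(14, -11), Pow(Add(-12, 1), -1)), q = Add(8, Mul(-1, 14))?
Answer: Rational(216, 11) ≈ 19.636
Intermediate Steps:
q = -6 (q = Add(8, -14) = -6)
s = Rational(-3, 11) (s = Mul(3, Pow(-11, -1)) = Mul(3, Rational(-1, 11)) = Rational(-3, 11) ≈ -0.27273)
Mul(Mul(s, q), Mul(6, Add(5, -3))) = Mul(Mul(Rational(-3, 11), -6), Mul(6, Add(5, -3))) = Mul(Rational(18, 11), Mul(6, 2)) = Mul(Rational(18, 11), 12) = Rational(216, 11)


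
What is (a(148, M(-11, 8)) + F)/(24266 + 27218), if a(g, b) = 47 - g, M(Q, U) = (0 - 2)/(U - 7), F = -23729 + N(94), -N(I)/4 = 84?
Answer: -12083/25742 ≈ -0.46939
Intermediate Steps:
N(I) = -336 (N(I) = -4*84 = -336)
F = -24065 (F = -23729 - 336 = -24065)
M(Q, U) = -2/(-7 + U)
(a(148, M(-11, 8)) + F)/(24266 + 27218) = ((47 - 1*148) - 24065)/(24266 + 27218) = ((47 - 148) - 24065)/51484 = (-101 - 24065)*(1/51484) = -24166*1/51484 = -12083/25742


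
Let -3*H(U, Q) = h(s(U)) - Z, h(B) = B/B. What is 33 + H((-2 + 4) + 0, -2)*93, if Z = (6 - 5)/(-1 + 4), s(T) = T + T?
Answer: 37/3 ≈ 12.333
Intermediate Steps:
s(T) = 2*T
h(B) = 1
Z = ⅓ (Z = 1/3 = 1*(⅓) = ⅓ ≈ 0.33333)
H(U, Q) = -2/9 (H(U, Q) = -(1 - 1*⅓)/3 = -(1 - ⅓)/3 = -⅓*⅔ = -2/9)
33 + H((-2 + 4) + 0, -2)*93 = 33 - 2/9*93 = 33 - 62/3 = 37/3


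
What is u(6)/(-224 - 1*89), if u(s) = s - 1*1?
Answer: -5/313 ≈ -0.015974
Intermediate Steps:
u(s) = -1 + s (u(s) = s - 1 = -1 + s)
u(6)/(-224 - 1*89) = (-1 + 6)/(-224 - 1*89) = 5/(-224 - 89) = 5/(-313) = 5*(-1/313) = -5/313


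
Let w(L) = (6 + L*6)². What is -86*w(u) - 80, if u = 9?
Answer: -309680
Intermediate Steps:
w(L) = (6 + 6*L)²
-86*w(u) - 80 = -3096*(1 + 9)² - 80 = -3096*10² - 80 = -3096*100 - 80 = -86*3600 - 80 = -309600 - 80 = -309680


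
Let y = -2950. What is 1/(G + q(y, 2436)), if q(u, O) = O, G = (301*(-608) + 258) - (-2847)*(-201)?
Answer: -1/752561 ≈ -1.3288e-6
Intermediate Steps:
G = -754997 (G = (-183008 + 258) - 1*572247 = -182750 - 572247 = -754997)
1/(G + q(y, 2436)) = 1/(-754997 + 2436) = 1/(-752561) = -1/752561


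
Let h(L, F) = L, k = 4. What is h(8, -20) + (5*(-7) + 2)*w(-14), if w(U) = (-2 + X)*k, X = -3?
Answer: 668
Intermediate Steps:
w(U) = -20 (w(U) = (-2 - 3)*4 = -5*4 = -20)
h(8, -20) + (5*(-7) + 2)*w(-14) = 8 + (5*(-7) + 2)*(-20) = 8 + (-35 + 2)*(-20) = 8 - 33*(-20) = 8 + 660 = 668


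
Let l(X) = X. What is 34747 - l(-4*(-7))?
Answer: 34719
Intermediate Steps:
34747 - l(-4*(-7)) = 34747 - (-4)*(-7) = 34747 - 1*28 = 34747 - 28 = 34719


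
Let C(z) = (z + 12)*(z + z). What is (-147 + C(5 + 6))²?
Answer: 128881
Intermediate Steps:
C(z) = 2*z*(12 + z) (C(z) = (12 + z)*(2*z) = 2*z*(12 + z))
(-147 + C(5 + 6))² = (-147 + 2*(5 + 6)*(12 + (5 + 6)))² = (-147 + 2*11*(12 + 11))² = (-147 + 2*11*23)² = (-147 + 506)² = 359² = 128881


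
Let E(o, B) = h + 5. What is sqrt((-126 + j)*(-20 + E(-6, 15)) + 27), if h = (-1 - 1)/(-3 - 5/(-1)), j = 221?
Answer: I*sqrt(1493) ≈ 38.639*I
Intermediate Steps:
h = -1 (h = -2/(-3 - 5*(-1)) = -2/(-3 + 5) = -2/2 = -2*1/2 = -1)
E(o, B) = 4 (E(o, B) = -1 + 5 = 4)
sqrt((-126 + j)*(-20 + E(-6, 15)) + 27) = sqrt((-126 + 221)*(-20 + 4) + 27) = sqrt(95*(-16) + 27) = sqrt(-1520 + 27) = sqrt(-1493) = I*sqrt(1493)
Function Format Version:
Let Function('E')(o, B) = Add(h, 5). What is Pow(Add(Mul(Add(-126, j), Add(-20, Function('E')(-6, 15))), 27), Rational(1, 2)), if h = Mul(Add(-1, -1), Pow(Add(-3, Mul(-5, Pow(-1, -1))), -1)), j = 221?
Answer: Mul(I, Pow(1493, Rational(1, 2))) ≈ Mul(38.639, I)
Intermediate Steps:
h = -1 (h = Mul(-2, Pow(Add(-3, Mul(-5, -1)), -1)) = Mul(-2, Pow(Add(-3, 5), -1)) = Mul(-2, Pow(2, -1)) = Mul(-2, Rational(1, 2)) = -1)
Function('E')(o, B) = 4 (Function('E')(o, B) = Add(-1, 5) = 4)
Pow(Add(Mul(Add(-126, j), Add(-20, Function('E')(-6, 15))), 27), Rational(1, 2)) = Pow(Add(Mul(Add(-126, 221), Add(-20, 4)), 27), Rational(1, 2)) = Pow(Add(Mul(95, -16), 27), Rational(1, 2)) = Pow(Add(-1520, 27), Rational(1, 2)) = Pow(-1493, Rational(1, 2)) = Mul(I, Pow(1493, Rational(1, 2)))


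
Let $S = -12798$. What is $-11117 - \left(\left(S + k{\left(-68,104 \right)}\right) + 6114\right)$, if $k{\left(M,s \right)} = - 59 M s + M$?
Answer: $-421613$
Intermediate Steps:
$k{\left(M,s \right)} = M - 59 M s$ ($k{\left(M,s \right)} = - 59 M s + M = M - 59 M s$)
$-11117 - \left(\left(S + k{\left(-68,104 \right)}\right) + 6114\right) = -11117 - \left(\left(-12798 - 68 \left(1 - 6136\right)\right) + 6114\right) = -11117 - \left(\left(-12798 - -417180\right) + 6114\right) = -11117 - \left(\left(-12798 + 417180\right) + 6114\right) = -11117 - \left(404382 + 6114\right) = -11117 - 410496 = -421613$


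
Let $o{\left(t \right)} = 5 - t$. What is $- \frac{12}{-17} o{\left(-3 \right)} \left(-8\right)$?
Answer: $- \frac{768}{17} \approx -45.176$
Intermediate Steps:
$- \frac{12}{-17} o{\left(-3 \right)} \left(-8\right) = - \frac{12}{-17} \left(5 - -3\right) \left(-8\right) = \left(-12\right) \left(- \frac{1}{17}\right) \left(5 + 3\right) \left(-8\right) = \frac{12}{17} \cdot 8 \left(-8\right) = \frac{96}{17} \left(-8\right) = - \frac{768}{17}$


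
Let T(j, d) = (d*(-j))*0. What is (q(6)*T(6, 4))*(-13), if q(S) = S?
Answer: 0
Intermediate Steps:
T(j, d) = 0 (T(j, d) = -d*j*0 = 0)
(q(6)*T(6, 4))*(-13) = (6*0)*(-13) = 0*(-13) = 0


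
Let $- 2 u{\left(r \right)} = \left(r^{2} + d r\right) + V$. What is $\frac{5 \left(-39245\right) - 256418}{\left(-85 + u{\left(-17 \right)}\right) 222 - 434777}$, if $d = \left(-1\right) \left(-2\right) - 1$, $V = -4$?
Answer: $\frac{452643}{483395} \approx 0.93638$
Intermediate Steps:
$d = 1$ ($d = 2 - 1 = 1$)
$u{\left(r \right)} = 2 - \frac{r}{2} - \frac{r^{2}}{2}$ ($u{\left(r \right)} = - \frac{\left(r^{2} + 1 r\right) - 4}{2} = - \frac{\left(r^{2} + r\right) - 4}{2} = - \frac{\left(r + r^{2}\right) - 4}{2} = - \frac{-4 + r + r^{2}}{2} = 2 - \frac{r}{2} - \frac{r^{2}}{2}$)
$\frac{5 \left(-39245\right) - 256418}{\left(-85 + u{\left(-17 \right)}\right) 222 - 434777} = \frac{5 \left(-39245\right) - 256418}{\left(-85 - \left(- \frac{21}{2} + \frac{289}{2}\right)\right) 222 - 434777} = \frac{-196225 - 256418}{\left(-85 + \left(2 + \frac{17}{2} - \frac{289}{2}\right)\right) 222 - 434777} = - \frac{452643}{\left(-85 + \left(2 + \frac{17}{2} - \frac{289}{2}\right)\right) 222 - 434777} = - \frac{452643}{\left(-85 - 134\right) 222 - 434777} = - \frac{452643}{\left(-219\right) 222 - 434777} = - \frac{452643}{-48618 - 434777} = - \frac{452643}{-483395} = \left(-452643\right) \left(- \frac{1}{483395}\right) = \frac{452643}{483395}$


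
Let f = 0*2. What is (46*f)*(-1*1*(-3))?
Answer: 0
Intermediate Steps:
f = 0
(46*f)*(-1*1*(-3)) = (46*0)*(-1*1*(-3)) = 0*(-1*(-3)) = 0*3 = 0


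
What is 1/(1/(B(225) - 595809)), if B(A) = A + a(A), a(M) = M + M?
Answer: -595134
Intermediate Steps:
a(M) = 2*M
B(A) = 3*A (B(A) = A + 2*A = 3*A)
1/(1/(B(225) - 595809)) = 1/(1/(3*225 - 595809)) = 1/(1/(675 - 595809)) = 1/(1/(-595134)) = 1/(-1/595134) = -595134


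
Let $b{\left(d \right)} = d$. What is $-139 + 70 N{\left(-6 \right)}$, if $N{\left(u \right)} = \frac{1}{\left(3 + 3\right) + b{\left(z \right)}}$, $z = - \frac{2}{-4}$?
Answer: $- \frac{1667}{13} \approx -128.23$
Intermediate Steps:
$z = \frac{1}{2}$ ($z = \left(-2\right) \left(- \frac{1}{4}\right) = \frac{1}{2} \approx 0.5$)
$N{\left(u \right)} = \frac{2}{13}$ ($N{\left(u \right)} = \frac{1}{\left(3 + 3\right) + \frac{1}{2}} = \frac{1}{6 + \frac{1}{2}} = \frac{1}{\frac{13}{2}} = \frac{2}{13}$)
$-139 + 70 N{\left(-6 \right)} = -139 + 70 \cdot \frac{2}{13} = -139 + \frac{140}{13} = - \frac{1667}{13}$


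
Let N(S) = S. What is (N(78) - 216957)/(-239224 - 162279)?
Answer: 216879/401503 ≈ 0.54017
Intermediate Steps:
(N(78) - 216957)/(-239224 - 162279) = (78 - 216957)/(-239224 - 162279) = -216879/(-401503) = -216879*(-1/401503) = 216879/401503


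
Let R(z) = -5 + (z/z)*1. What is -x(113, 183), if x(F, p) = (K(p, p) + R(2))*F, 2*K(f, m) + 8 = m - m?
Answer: 904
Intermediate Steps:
K(f, m) = -4 (K(f, m) = -4 + (m - m)/2 = -4 + (1/2)*0 = -4 + 0 = -4)
R(z) = -4 (R(z) = -5 + 1*1 = -5 + 1 = -4)
x(F, p) = -8*F (x(F, p) = (-4 - 4)*F = -8*F)
-x(113, 183) = -(-8)*113 = -1*(-904) = 904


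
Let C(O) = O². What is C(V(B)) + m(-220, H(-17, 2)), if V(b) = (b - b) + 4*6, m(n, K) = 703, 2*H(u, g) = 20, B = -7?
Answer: 1279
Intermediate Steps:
H(u, g) = 10 (H(u, g) = (½)*20 = 10)
V(b) = 24 (V(b) = 0 + 24 = 24)
C(V(B)) + m(-220, H(-17, 2)) = 24² + 703 = 576 + 703 = 1279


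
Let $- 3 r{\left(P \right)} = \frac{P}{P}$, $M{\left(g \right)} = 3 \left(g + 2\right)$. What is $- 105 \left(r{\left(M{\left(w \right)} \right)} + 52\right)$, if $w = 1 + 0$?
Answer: $-5425$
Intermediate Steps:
$w = 1$
$M{\left(g \right)} = 6 + 3 g$ ($M{\left(g \right)} = 3 \left(2 + g\right) = 6 + 3 g$)
$r{\left(P \right)} = - \frac{1}{3}$ ($r{\left(P \right)} = - \frac{P \frac{1}{P}}{3} = \left(- \frac{1}{3}\right) 1 = - \frac{1}{3}$)
$- 105 \left(r{\left(M{\left(w \right)} \right)} + 52\right) = - 105 \left(- \frac{1}{3} + 52\right) = \left(-105\right) \frac{155}{3} = -5425$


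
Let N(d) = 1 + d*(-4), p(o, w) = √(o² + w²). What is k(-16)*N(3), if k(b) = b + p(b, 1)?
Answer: 176 - 11*√257 ≈ -0.34341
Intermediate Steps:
k(b) = b + √(1 + b²) (k(b) = b + √(b² + 1²) = b + √(b² + 1) = b + √(1 + b²))
N(d) = 1 - 4*d
k(-16)*N(3) = (-16 + √(1 + (-16)²))*(1 - 4*3) = (-16 + √(1 + 256))*(1 - 12) = (-16 + √257)*(-11) = 176 - 11*√257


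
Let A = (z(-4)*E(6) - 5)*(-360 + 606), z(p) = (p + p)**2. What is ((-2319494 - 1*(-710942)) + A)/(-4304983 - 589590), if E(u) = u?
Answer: 1515318/4894573 ≈ 0.30959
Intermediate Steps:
z(p) = 4*p**2 (z(p) = (2*p)**2 = 4*p**2)
A = 93234 (A = ((4*(-4)**2)*6 - 5)*(-360 + 606) = ((4*16)*6 - 5)*246 = (64*6 - 5)*246 = (384 - 5)*246 = 379*246 = 93234)
((-2319494 - 1*(-710942)) + A)/(-4304983 - 589590) = ((-2319494 - 1*(-710942)) + 93234)/(-4304983 - 589590) = ((-2319494 + 710942) + 93234)/(-4894573) = (-1608552 + 93234)*(-1/4894573) = -1515318*(-1/4894573) = 1515318/4894573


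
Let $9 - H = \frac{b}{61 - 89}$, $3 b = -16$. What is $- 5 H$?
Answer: $- \frac{925}{21} \approx -44.048$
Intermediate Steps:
$b = - \frac{16}{3}$ ($b = \frac{1}{3} \left(-16\right) = - \frac{16}{3} \approx -5.3333$)
$H = \frac{185}{21}$ ($H = 9 - - \frac{16}{3 \left(61 - 89\right)} = 9 - - \frac{16}{3 \left(-28\right)} = 9 - \left(- \frac{16}{3}\right) \left(- \frac{1}{28}\right) = 9 - \frac{4}{21} = \frac{185}{21} \approx 8.8095$)
$- 5 H = \left(-5\right) \frac{185}{21} = - \frac{925}{21}$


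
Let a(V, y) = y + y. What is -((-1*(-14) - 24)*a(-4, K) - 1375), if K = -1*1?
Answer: 1355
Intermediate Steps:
K = -1
a(V, y) = 2*y
-((-1*(-14) - 24)*a(-4, K) - 1375) = -((-1*(-14) - 24)*(2*(-1)) - 1375) = -((14 - 24)*(-2) - 1375) = -(-10*(-2) - 1375) = -(20 - 1375) = -1*(-1355) = 1355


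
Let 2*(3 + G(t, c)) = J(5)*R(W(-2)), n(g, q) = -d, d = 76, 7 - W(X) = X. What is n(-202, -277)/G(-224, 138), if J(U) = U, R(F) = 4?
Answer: -76/7 ≈ -10.857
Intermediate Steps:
W(X) = 7 - X
n(g, q) = -76 (n(g, q) = -1*76 = -76)
G(t, c) = 7 (G(t, c) = -3 + (5*4)/2 = -3 + (½)*20 = -3 + 10 = 7)
n(-202, -277)/G(-224, 138) = -76/7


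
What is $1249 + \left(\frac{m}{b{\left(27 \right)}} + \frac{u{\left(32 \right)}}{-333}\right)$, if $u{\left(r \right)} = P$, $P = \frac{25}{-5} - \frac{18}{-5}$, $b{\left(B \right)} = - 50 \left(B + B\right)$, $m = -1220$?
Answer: $\frac{6241033}{4995} \approx 1249.5$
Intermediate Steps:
$b{\left(B \right)} = - 100 B$ ($b{\left(B \right)} = - 50 \cdot 2 B = - 100 B$)
$P = - \frac{7}{5}$ ($P = 25 \left(- \frac{1}{5}\right) - - \frac{18}{5} = -5 + \frac{18}{5} = - \frac{7}{5} \approx -1.4$)
$u{\left(r \right)} = - \frac{7}{5}$
$1249 + \left(\frac{m}{b{\left(27 \right)}} + \frac{u{\left(32 \right)}}{-333}\right) = 1249 - \left(- \frac{61}{135} - \frac{7}{1665}\right) = 1249 - \left(- \frac{7}{1665} + \frac{1220}{-2700}\right) = 1249 + \left(\left(-1220\right) \left(- \frac{1}{2700}\right) + \frac{7}{1665}\right) = 1249 + \left(\frac{61}{135} + \frac{7}{1665}\right) = 1249 + \frac{2278}{4995} = \frac{6241033}{4995}$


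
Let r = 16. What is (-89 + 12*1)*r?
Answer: -1232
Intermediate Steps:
(-89 + 12*1)*r = (-89 + 12*1)*16 = (-89 + 12)*16 = -77*16 = -1232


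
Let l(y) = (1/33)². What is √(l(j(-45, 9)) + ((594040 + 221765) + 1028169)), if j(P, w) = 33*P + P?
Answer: √2008087687/33 ≈ 1357.9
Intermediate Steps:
j(P, w) = 34*P
l(y) = 1/1089 (l(y) = (1/33)² = 1/1089)
√(l(j(-45, 9)) + ((594040 + 221765) + 1028169)) = √(1/1089 + ((594040 + 221765) + 1028169)) = √(1/1089 + (815805 + 1028169)) = √(1/1089 + 1843974) = √(2008087687/1089) = √2008087687/33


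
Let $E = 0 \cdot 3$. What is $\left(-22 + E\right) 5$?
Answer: $-110$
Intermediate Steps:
$E = 0$
$\left(-22 + E\right) 5 = \left(-22 + 0\right) 5 = \left(-22\right) 5 = -110$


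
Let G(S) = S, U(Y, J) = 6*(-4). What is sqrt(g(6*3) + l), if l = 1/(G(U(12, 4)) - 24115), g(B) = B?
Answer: sqrt(10488419639)/24139 ≈ 4.2426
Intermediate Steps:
U(Y, J) = -24
l = -1/24139 (l = 1/(-24 - 24115) = 1/(-24139) = -1/24139 ≈ -4.1427e-5)
sqrt(g(6*3) + l) = sqrt(6*3 - 1/24139) = sqrt(18 - 1/24139) = sqrt(434501/24139) = sqrt(10488419639)/24139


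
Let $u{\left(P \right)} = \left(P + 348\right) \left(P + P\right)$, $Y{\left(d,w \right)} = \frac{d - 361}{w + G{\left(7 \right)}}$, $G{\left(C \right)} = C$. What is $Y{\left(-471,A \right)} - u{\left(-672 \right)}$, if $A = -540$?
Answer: $- \frac{17853632}{41} \approx -4.3545 \cdot 10^{5}$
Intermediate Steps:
$Y{\left(d,w \right)} = \frac{-361 + d}{7 + w}$ ($Y{\left(d,w \right)} = \frac{d - 361}{w + 7} = \frac{-361 + d}{7 + w}$)
$u{\left(P \right)} = 2 P \left(348 + P\right)$ ($u{\left(P \right)} = \left(348 + P\right) 2 P = 2 P \left(348 + P\right)$)
$Y{\left(-471,A \right)} - u{\left(-672 \right)} = \frac{-361 - 471}{7 - 540} - 2 \left(-672\right) \left(348 - 672\right) = \frac{1}{-533} \left(-832\right) - 2 \left(-672\right) \left(-324\right) = \left(- \frac{1}{533}\right) \left(-832\right) - 435456 = \frac{64}{41} - 435456 = - \frac{17853632}{41}$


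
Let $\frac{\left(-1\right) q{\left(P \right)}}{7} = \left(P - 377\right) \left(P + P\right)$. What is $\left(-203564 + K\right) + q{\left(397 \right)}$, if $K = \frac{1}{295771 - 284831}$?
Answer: $- \frac{3443080559}{10940} \approx -3.1472 \cdot 10^{5}$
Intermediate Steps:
$K = \frac{1}{10940} \approx 9.1408 \cdot 10^{-5}$
$q{\left(P \right)} = - 14 P \left(-377 + P\right)$ ($q{\left(P \right)} = - 7 \left(P - 377\right) \left(P + P\right) = - 7 \left(-377 + P\right) 2 P = - 7 \cdot 2 P \left(-377 + P\right) = - 14 P \left(-377 + P\right)$)
$\left(-203564 + K\right) + q{\left(397 \right)} = \left(-203564 + \frac{1}{10940}\right) + 14 \cdot 397 \left(377 - 397\right) = - \frac{2226990159}{10940} + 14 \cdot 397 \left(377 - 397\right) = - \frac{2226990159}{10940} + 14 \cdot 397 \left(-20\right) = - \frac{2226990159}{10940} - 111160 = - \frac{3443080559}{10940}$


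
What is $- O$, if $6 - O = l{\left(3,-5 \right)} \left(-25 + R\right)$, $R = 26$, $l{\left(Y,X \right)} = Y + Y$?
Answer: $0$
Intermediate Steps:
$l{\left(Y,X \right)} = 2 Y$
$O = 0$ ($O = 6 - 2 \cdot 3 \left(-25 + 26\right) = 6 - 6 \cdot 1 = 6 - 6 = 0$)
$- O = \left(-1\right) 0 = 0$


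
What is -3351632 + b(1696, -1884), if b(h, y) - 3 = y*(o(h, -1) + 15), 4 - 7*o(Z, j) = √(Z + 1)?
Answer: -23666759/7 + 1884*√1697/7 ≈ -3.3699e+6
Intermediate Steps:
o(Z, j) = 4/7 - √(1 + Z)/7 (o(Z, j) = 4/7 - √(Z + 1)/7 = 4/7 - √(1 + Z)/7)
b(h, y) = 3 + y*(109/7 - √(1 + h)/7) (b(h, y) = 3 + y*((4/7 - √(1 + h)/7) + 15) = 3 + y*(109/7 - √(1 + h)/7))
-3351632 + b(1696, -1884) = -3351632 + (3 + (109/7)*(-1884) - ⅐*(-1884)*√(1 + 1696)) = -3351632 + (3 - 205356/7 - ⅐*(-1884)*√1697) = -3351632 + (3 - 205356/7 + 1884*√1697/7) = -3351632 + (-205335/7 + 1884*√1697/7) = -23666759/7 + 1884*√1697/7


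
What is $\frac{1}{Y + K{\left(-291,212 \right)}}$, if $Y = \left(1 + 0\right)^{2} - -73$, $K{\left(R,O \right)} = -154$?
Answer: $- \frac{1}{80} \approx -0.0125$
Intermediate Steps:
$Y = 74$ ($Y = 1^{2} + 73 = 1 + 73 = 74$)
$\frac{1}{Y + K{\left(-291,212 \right)}} = \frac{1}{74 - 154} = \frac{1}{-80} = - \frac{1}{80}$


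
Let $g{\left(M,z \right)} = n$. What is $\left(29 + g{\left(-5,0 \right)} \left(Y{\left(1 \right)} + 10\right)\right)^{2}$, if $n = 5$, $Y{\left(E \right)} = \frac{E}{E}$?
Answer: $7056$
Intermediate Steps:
$Y{\left(E \right)} = 1$
$g{\left(M,z \right)} = 5$
$\left(29 + g{\left(-5,0 \right)} \left(Y{\left(1 \right)} + 10\right)\right)^{2} = \left(29 + 5 \left(1 + 10\right)\right)^{2} = \left(29 + 5 \cdot 11\right)^{2} = \left(29 + 55\right)^{2} = 84^{2} = 7056$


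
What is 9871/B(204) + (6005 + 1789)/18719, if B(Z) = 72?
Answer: 185336417/1347768 ≈ 137.51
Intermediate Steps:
9871/B(204) + (6005 + 1789)/18719 = 9871/72 + (6005 + 1789)/18719 = 9871*(1/72) + 7794*(1/18719) = 9871/72 + 7794/18719 = 185336417/1347768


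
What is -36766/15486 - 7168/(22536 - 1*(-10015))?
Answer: -653886857/252042393 ≈ -2.5944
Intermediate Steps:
-36766/15486 - 7168/(22536 - 1*(-10015)) = -36766*1/15486 - 7168/(22536 + 10015) = -18383/7743 - 7168/32551 = -653886857/252042393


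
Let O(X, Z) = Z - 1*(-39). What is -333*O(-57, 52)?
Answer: -30303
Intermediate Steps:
O(X, Z) = 39 + Z (O(X, Z) = Z + 39 = 39 + Z)
-333*O(-57, 52) = -333*(39 + 52) = -333*91 = -30303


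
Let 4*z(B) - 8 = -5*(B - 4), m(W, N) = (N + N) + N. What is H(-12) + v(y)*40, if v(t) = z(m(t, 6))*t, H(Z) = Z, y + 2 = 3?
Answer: -632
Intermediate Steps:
y = 1 (y = -2 + 3 = 1)
m(W, N) = 3*N (m(W, N) = 2*N + N = 3*N)
z(B) = 7 - 5*B/4 (z(B) = 2 + (-5*(B - 4))/4 = 2 + (-5*(-4 + B))/4 = 2 + (20 - 5*B)/4 = 2 + (5 - 5*B/4) = 7 - 5*B/4)
v(t) = -31*t/2 (v(t) = (7 - 15*6/4)*t = (7 - 5/4*18)*t = (7 - 45/2)*t = -31*t/2)
H(-12) + v(y)*40 = -12 - 31/2*1*40 = -12 - 31/2*40 = -12 - 620 = -632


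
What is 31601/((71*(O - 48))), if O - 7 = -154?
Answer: -31601/13845 ≈ -2.2825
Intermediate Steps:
O = -147 (O = 7 - 154 = -147)
31601/((71*(O - 48))) = 31601/((71*(-147 - 48))) = 31601/((71*(-195))) = 31601/(-13845) = 31601*(-1/13845) = -31601/13845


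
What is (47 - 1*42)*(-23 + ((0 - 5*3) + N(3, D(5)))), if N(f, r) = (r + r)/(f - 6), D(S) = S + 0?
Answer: -620/3 ≈ -206.67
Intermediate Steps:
D(S) = S
N(f, r) = 2*r/(-6 + f) (N(f, r) = (2*r)/(-6 + f) = 2*r/(-6 + f))
(47 - 1*42)*(-23 + ((0 - 5*3) + N(3, D(5)))) = (47 - 1*42)*(-23 + ((0 - 5*3) + 2*5/(-6 + 3))) = (47 - 42)*(-23 + ((0 - 15) + 2*5/(-3))) = 5*(-23 + (-15 + 2*5*(-⅓))) = 5*(-23 + (-15 - 10/3)) = 5*(-23 - 55/3) = 5*(-124/3) = -620/3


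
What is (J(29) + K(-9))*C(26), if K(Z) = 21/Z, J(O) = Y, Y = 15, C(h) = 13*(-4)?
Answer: -1976/3 ≈ -658.67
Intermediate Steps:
C(h) = -52
J(O) = 15
(J(29) + K(-9))*C(26) = (15 + 21/(-9))*(-52) = (15 + 21*(-⅑))*(-52) = (15 - 7/3)*(-52) = (38/3)*(-52) = -1976/3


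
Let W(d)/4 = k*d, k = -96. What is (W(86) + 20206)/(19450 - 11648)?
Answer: -6409/3901 ≈ -1.6429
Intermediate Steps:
W(d) = -384*d (W(d) = 4*(-96*d) = -384*d)
(W(86) + 20206)/(19450 - 11648) = (-384*86 + 20206)/(19450 - 11648) = (-33024 + 20206)/7802 = -12818*1/7802 = -6409/3901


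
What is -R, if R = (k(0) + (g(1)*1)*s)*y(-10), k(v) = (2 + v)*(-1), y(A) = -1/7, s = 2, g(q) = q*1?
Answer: 0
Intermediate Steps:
g(q) = q
y(A) = -⅐ (y(A) = -1*⅐ = -⅐)
k(v) = -2 - v
R = 0 (R = ((-2 - 1*0) + (1*1)*2)*(-⅐) = ((-2 + 0) + 1*2)*(-⅐) = (-2 + 2)*(-⅐) = 0*(-⅐) = 0)
-R = -1*0 = 0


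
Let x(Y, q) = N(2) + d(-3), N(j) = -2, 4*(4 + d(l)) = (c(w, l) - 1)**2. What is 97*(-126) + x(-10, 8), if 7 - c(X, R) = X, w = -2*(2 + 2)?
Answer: -12179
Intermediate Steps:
w = -8 (w = -2*4 = -8)
c(X, R) = 7 - X
d(l) = 45 (d(l) = -4 + ((7 - 1*(-8)) - 1)**2/4 = -4 + ((7 + 8) - 1)**2/4 = -4 + (15 - 1)**2/4 = -4 + (1/4)*14**2 = -4 + (1/4)*196 = -4 + 49 = 45)
x(Y, q) = 43 (x(Y, q) = -2 + 45 = 43)
97*(-126) + x(-10, 8) = 97*(-126) + 43 = -12222 + 43 = -12179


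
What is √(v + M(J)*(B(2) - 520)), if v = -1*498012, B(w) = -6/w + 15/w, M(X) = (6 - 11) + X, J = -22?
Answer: I*√1936374/2 ≈ 695.77*I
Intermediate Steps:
M(X) = -5 + X
B(w) = 9/w
v = -498012
√(v + M(J)*(B(2) - 520)) = √(-498012 + (-5 - 22)*(9/2 - 520)) = √(-498012 - 27*(9*(½) - 520)) = √(-498012 - 27*(9/2 - 520)) = √(-498012 - 27*(-1031/2)) = √(-498012 + 27837/2) = √(-968187/2) = I*√1936374/2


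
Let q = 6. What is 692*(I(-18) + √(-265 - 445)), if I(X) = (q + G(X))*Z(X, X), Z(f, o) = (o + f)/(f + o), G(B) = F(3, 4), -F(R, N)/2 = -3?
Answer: 8304 + 692*I*√710 ≈ 8304.0 + 18439.0*I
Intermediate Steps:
F(R, N) = 6 (F(R, N) = -2*(-3) = 6)
G(B) = 6
Z(f, o) = 1 (Z(f, o) = (f + o)/(f + o) = 1)
I(X) = 12 (I(X) = (6 + 6)*1 = 12*1 = 12)
692*(I(-18) + √(-265 - 445)) = 692*(12 + √(-265 - 445)) = 692*(12 + √(-710)) = 692*(12 + I*√710) = 8304 + 692*I*√710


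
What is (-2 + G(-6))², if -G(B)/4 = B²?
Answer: 21316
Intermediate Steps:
G(B) = -4*B²
(-2 + G(-6))² = (-2 - 4*(-6)²)² = (-2 - 4*36)² = (-2 - 144)² = (-146)² = 21316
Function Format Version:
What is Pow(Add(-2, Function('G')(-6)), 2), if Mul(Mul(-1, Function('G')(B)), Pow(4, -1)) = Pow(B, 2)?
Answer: 21316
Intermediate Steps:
Function('G')(B) = Mul(-4, Pow(B, 2))
Pow(Add(-2, Function('G')(-6)), 2) = Pow(Add(-2, Mul(-4, Pow(-6, 2))), 2) = Pow(Add(-2, Mul(-4, 36)), 2) = Pow(Add(-2, -144), 2) = Pow(-146, 2) = 21316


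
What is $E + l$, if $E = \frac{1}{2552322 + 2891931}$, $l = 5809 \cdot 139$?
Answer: $\frac{4395967529104}{5444253} \approx 8.0745 \cdot 10^{5}$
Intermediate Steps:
$l = 807451$
$E = \frac{1}{5444253} \approx 1.8368 \cdot 10^{-7}$
$E + l = \frac{1}{5444253} + 807451 = \frac{4395967529104}{5444253}$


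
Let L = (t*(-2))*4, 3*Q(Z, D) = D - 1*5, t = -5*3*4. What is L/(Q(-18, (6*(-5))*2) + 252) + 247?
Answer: 172117/691 ≈ 249.08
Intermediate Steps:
t = -60 (t = -15*4 = -60)
Q(Z, D) = -5/3 + D/3 (Q(Z, D) = (D - 1*5)/3 = (D - 5)/3 = (-5 + D)/3 = -5/3 + D/3)
L = 480 (L = -60*(-2)*4 = 120*4 = 480)
L/(Q(-18, (6*(-5))*2) + 252) + 247 = 480/((-5/3 + ((6*(-5))*2)/3) + 252) + 247 = 480/((-5/3 + (-30*2)/3) + 252) + 247 = 480/((-5/3 + (1/3)*(-60)) + 252) + 247 = 480/((-5/3 - 20) + 252) + 247 = 480/(-65/3 + 252) + 247 = 480/(691/3) + 247 = (3/691)*480 + 247 = 1440/691 + 247 = 172117/691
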